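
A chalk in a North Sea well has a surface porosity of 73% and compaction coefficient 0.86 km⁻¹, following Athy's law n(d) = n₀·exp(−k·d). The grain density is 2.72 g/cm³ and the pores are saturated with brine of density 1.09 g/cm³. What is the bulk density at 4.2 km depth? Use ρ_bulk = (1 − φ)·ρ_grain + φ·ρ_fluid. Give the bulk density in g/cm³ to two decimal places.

2.69 g/cm³

Porosity at depth: n = 0.73·exp(−0.86×4.2) = 0.73×0.0270 = 0.0197
Bulk density: ρ_b = (1−n)ρ_g + n·ρ_f = 0.9803×2.72 + 0.0197×1.09
       = 2.666 + 0.021 = 2.688 g/cm³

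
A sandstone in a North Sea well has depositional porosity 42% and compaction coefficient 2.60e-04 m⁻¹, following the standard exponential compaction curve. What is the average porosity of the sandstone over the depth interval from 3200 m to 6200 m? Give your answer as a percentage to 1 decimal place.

Working in km (1 km = 1000 m; c in km⁻¹ = c in m⁻¹ × 1000):
⟨φ⟩ = (1/(Z₂−Z₁)) ∫ φ₀ e^(−cZ) dZ = φ₀·(e^(−c·Z₁) − e^(−c·Z₂)) / (c·(Z₂−Z₁))
e^(−0.26×3.2) = 0.4352; e^(−0.26×6.2) = 0.1995
⟨φ⟩ = 0.42 × (0.4352 − 0.1995) / (0.26 × 3) = 0.42 × 0.3022 = 0.1269

12.7%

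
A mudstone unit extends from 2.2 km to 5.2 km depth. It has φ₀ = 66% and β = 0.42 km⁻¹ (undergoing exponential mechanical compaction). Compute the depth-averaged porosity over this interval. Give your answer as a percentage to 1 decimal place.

⟨φ⟩ = (1/(d₂−d₁)) ∫ φ₀ e^(−βd) dd = φ₀·(e^(−β·d₁) − e^(−β·d₂)) / (β·(d₂−d₁))
e^(−0.42×2.2) = 0.3969; e^(−0.42×5.2) = 0.1126
⟨φ⟩ = 0.66 × (0.3969 − 0.1126) / (0.42 × 3) = 0.66 × 0.2257 = 0.1489

14.9%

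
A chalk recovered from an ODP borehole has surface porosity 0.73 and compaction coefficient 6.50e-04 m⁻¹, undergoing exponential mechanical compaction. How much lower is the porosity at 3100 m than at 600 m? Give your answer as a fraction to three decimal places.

0.397

Working in km (1 km = 1000 m; β in km⁻¹ = β in m⁻¹ × 1000):
φ(0.6) = 0.73·e^(−0.65×0.6) = 0.4943
φ(3.1) = 0.73·e^(−0.65×3.1) = 0.0973
Δφ = 0.4943 − 0.0973 = 0.3969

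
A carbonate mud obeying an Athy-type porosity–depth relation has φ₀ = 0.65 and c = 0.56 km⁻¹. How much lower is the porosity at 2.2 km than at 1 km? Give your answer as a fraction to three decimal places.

φ(1) = 0.65·e^(−0.56×1) = 0.3713
φ(2.2) = 0.65·e^(−0.56×2.2) = 0.1896
Δφ = 0.3713 − 0.1896 = 0.1817

0.182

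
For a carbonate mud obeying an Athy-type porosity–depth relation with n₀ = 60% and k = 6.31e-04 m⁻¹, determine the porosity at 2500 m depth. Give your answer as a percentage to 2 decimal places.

Working in km (1 km = 1000 m; k in km⁻¹ = k in m⁻¹ × 1000):
n = n₀·exp(−k·d) = 0.6 × exp(−0.631 × 2.5) = 0.6 × exp(−1.578)
  = 0.6 × 0.2065 = 0.1239

12.39%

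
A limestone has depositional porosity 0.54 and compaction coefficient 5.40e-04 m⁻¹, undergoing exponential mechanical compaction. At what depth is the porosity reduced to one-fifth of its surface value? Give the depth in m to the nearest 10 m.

2980 m

Working in km (1 km = 1000 m; β in km⁻¹ = β in m⁻¹ × 1000):
n/n₀ = 1/5 ⇒ exp(−β·d) = 1/5 ⇒ d = ln(5) / β
d = 1.6094 / 0.54 = 2.980 km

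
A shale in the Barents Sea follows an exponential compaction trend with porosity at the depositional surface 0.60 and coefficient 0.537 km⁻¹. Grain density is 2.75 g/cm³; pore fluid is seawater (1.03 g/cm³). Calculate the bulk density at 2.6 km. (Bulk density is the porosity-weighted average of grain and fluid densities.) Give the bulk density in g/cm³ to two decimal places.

2.49 g/cm³

Porosity at depth: n = 0.6·exp(−0.537×2.6) = 0.6×0.2475 = 0.1485
Bulk density: ρ_b = (1−n)ρ_g + n·ρ_f = 0.8515×2.75 + 0.1485×1.03
       = 2.342 + 0.153 = 2.495 g/cm³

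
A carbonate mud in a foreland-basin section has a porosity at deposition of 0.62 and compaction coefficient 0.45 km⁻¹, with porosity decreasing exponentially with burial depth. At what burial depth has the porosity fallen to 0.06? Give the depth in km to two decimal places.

Invert Athy's law: d = ln(φ₀/φ) / β
d = ln(0.62/0.06) / 0.45 = ln(10.33) / 0.45 = 2.3354 / 0.45 = 5.190 km

5.19 km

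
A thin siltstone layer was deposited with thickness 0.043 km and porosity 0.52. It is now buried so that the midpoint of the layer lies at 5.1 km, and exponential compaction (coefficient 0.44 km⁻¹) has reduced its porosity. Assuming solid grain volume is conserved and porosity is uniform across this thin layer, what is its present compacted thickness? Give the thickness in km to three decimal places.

0.022 km

Porosity at 5.1 km: φ = 0.52·exp(−0.44×5.1) = 0.0551
Solid-volume conservation: h(1−φ) = h₀(1−φ₀) ⇒ h = h₀·(1−φ₀)/(1−φ)
h = 0.043 × (1 − 0.52)/(1 − 0.0551) = 0.043 × 0.5080 = 0.0218 km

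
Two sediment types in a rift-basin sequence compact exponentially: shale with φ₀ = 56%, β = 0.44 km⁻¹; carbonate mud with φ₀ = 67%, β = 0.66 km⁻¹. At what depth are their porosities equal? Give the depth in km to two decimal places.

0.82 km

Set φ₀ₐ e^(−βₐz) = φ₀ᵦ e^(−βᵦz) ⇒ ln(φ₀ₐ/φ₀ᵦ) = (βₐ − βᵦ)·z
z = ln(0.56/0.67) / (0.44 − 0.66) = -0.1793 / -0.22 = 0.815 km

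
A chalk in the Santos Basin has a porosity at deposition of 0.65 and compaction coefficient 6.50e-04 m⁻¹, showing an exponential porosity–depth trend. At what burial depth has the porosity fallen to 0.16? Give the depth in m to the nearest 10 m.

Working in km (1 km = 1000 m; c in km⁻¹ = c in m⁻¹ × 1000):
Invert Athy's law: d = ln(φ₀/φ) / c
d = ln(0.65/0.16) / 0.65 = ln(4.062) / 0.65 = 1.4018 / 0.65 = 2.157 km

2160 m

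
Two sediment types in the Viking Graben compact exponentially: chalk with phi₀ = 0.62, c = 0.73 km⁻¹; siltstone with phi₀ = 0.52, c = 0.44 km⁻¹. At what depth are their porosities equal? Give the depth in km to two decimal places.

0.61 km

Set phi₀ₐ e^(−cₐZ) = phi₀ᵦ e^(−cᵦZ) ⇒ ln(phi₀ₐ/phi₀ᵦ) = (cₐ − cᵦ)·Z
Z = ln(0.62/0.52) / (0.73 − 0.44) = 0.1759 / 0.29 = 0.607 km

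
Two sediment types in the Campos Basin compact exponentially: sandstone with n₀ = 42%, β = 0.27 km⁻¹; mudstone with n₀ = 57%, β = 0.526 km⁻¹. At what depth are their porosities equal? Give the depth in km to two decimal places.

1.19 km

Set n₀ₐ e^(−βₐd) = n₀ᵦ e^(−βᵦd) ⇒ ln(n₀ₐ/n₀ᵦ) = (βₐ − βᵦ)·d
d = ln(0.42/0.57) / (0.27 − 0.526) = -0.3054 / -0.256 = 1.193 km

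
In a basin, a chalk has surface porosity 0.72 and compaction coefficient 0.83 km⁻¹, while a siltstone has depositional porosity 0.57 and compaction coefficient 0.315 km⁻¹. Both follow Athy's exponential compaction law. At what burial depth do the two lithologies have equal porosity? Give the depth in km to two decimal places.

0.45 km

Set phi₀ₐ e^(−cₐz) = phi₀ᵦ e^(−cᵦz) ⇒ ln(phi₀ₐ/phi₀ᵦ) = (cₐ − cᵦ)·z
z = ln(0.72/0.57) / (0.83 − 0.315) = 0.2336 / 0.515 = 0.454 km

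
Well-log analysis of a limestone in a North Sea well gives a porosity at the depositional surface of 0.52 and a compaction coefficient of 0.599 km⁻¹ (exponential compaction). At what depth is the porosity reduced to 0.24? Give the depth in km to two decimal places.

Invert Athy's law: Z = ln(φ₀/φ) / k
Z = ln(0.52/0.24) / 0.599 = ln(2.167) / 0.599 = 0.7732 / 0.599 = 1.291 km

1.29 km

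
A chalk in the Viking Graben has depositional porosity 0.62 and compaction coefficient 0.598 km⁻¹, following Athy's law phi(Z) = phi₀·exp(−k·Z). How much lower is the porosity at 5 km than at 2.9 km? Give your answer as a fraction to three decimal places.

phi(2.9) = 0.62·e^(−0.598×2.9) = 0.1095
phi(5) = 0.62·e^(−0.598×5) = 0.0312
Δphi = 0.1095 − 0.0312 = 0.0783

0.078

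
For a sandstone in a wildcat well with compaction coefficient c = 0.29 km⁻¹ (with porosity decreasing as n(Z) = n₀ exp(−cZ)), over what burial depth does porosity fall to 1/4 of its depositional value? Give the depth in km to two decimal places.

n/n₀ = 1/4 ⇒ exp(−c·Z) = 1/4 ⇒ Z = ln(4) / c
Z = 1.3863 / 0.29 = 4.780 km

4.78 km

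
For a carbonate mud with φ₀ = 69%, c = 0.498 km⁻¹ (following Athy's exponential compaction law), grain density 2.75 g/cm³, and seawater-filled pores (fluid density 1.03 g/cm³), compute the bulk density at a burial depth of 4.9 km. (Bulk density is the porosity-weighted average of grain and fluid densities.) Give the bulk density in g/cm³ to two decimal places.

2.65 g/cm³

Porosity at depth: φ = 0.69·exp(−0.498×4.9) = 0.69×0.0871 = 0.0601
Bulk density: ρ_b = (1−φ)ρ_g + φ·ρ_f = 0.9399×2.75 + 0.0601×1.03
       = 2.585 + 0.062 = 2.647 g/cm³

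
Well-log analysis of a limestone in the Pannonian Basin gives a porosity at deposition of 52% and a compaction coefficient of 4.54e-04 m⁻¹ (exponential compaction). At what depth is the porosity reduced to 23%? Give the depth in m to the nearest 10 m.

Working in km (1 km = 1000 m; β in km⁻¹ = β in m⁻¹ × 1000):
Invert Athy's law: z = ln(n₀/n) / β
z = ln(0.52/0.23) / 0.454 = ln(2.261) / 0.454 = 0.8157 / 0.454 = 1.797 km

1800 m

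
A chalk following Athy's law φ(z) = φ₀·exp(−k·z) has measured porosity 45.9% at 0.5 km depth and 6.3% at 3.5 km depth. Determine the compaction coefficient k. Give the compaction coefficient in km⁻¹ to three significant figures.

Athy: φ(z) = φ₀ e^(−kz) ⇒ φ₁/φ₂ = e^{k(z₂−z₁)} ⇒ k = ln(φ₁/φ₂)/(z₂−z₁)
k = ln(0.459/0.063) / (3.5 − 0.5) = ln(7.286) / 3 = 1.9859 / 3 = 0.662 km⁻¹

0.662 km⁻¹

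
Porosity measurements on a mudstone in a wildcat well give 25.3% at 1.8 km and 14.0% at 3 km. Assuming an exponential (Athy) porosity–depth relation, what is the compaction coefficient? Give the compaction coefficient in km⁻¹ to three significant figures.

0.493 km⁻¹

Athy: phi(Z) = phi₀ e^(−kZ) ⇒ phi₁/phi₂ = e^{k(Z₂−Z₁)} ⇒ k = ln(phi₁/phi₂)/(Z₂−Z₁)
k = ln(0.253/0.14) / (3 − 1.8) = ln(1.807) / 1.2 = 0.5917 / 1.2 = 0.4931 km⁻¹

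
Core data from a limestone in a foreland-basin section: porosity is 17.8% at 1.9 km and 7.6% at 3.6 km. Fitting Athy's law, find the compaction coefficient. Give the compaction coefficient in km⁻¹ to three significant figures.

0.501 km⁻¹

Athy: phi(d) = phi₀ e^(−βd) ⇒ phi₁/phi₂ = e^{β(d₂−d₁)} ⇒ β = ln(phi₁/phi₂)/(d₂−d₁)
β = ln(0.178/0.076) / (3.6 − 1.9) = ln(2.342) / 1.7 = 0.8511 / 1.7 = 0.5006 km⁻¹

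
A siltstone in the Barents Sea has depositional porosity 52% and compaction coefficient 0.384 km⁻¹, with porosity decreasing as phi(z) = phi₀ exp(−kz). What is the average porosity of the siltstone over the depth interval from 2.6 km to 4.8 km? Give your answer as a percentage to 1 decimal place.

12.9%

⟨phi⟩ = (1/(z₂−z₁)) ∫ phi₀ e^(−kz) dz = phi₀·(e^(−k·z₁) − e^(−k·z₂)) / (k·(z₂−z₁))
e^(−0.384×2.6) = 0.3685; e^(−0.384×4.8) = 0.1583
⟨phi⟩ = 0.52 × (0.3685 − 0.1583) / (0.384 × 2.2) = 0.52 × 0.2488 = 0.1294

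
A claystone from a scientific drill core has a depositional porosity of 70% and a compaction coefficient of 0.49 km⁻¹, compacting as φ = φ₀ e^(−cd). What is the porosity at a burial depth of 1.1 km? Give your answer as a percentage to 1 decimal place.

40.8%

φ = φ₀·exp(−c·d) = 0.7 × exp(−0.49 × 1.1) = 0.7 × exp(−0.539)
  = 0.7 × 0.5833 = 0.4083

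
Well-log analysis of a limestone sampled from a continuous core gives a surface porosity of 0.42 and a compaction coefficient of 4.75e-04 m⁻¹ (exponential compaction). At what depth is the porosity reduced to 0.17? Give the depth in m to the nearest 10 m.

Working in km (1 km = 1000 m; k in km⁻¹ = k in m⁻¹ × 1000):
Invert Athy's law: z = ln(φ₀/φ) / k
z = ln(0.42/0.17) / 0.475 = ln(2.471) / 0.475 = 0.9045 / 0.475 = 1.904 km

1900 m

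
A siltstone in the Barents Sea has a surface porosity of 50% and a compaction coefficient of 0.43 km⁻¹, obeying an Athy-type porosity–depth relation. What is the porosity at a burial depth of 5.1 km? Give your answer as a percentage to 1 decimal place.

5.6%

phi = phi₀·exp(−c·z) = 0.5 × exp(−0.43 × 5.1) = 0.5 × exp(−2.193)
  = 0.5 × 0.1116 = 0.0558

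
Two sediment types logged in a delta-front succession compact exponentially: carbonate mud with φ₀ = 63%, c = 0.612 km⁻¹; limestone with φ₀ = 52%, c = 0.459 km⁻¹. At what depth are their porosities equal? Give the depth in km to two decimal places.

Set φ₀ₐ e^(−cₐz) = φ₀ᵦ e^(−cᵦz) ⇒ ln(φ₀ₐ/φ₀ᵦ) = (cₐ − cᵦ)·z
z = ln(0.63/0.52) / (0.612 − 0.459) = 0.1919 / 0.153 = 1.254 km

1.25 km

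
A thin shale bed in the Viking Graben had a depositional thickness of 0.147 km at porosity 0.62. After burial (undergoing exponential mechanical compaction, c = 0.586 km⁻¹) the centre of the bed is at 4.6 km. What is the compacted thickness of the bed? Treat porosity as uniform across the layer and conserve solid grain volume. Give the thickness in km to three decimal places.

0.058 km

Porosity at 4.6 km: phi = 0.62·exp(−0.586×4.6) = 0.0419
Solid-volume conservation: h(1−phi) = h₀(1−phi₀) ⇒ h = h₀·(1−phi₀)/(1−phi)
h = 0.147 × (1 − 0.62)/(1 − 0.0419) = 0.147 × 0.3966 = 0.0583 km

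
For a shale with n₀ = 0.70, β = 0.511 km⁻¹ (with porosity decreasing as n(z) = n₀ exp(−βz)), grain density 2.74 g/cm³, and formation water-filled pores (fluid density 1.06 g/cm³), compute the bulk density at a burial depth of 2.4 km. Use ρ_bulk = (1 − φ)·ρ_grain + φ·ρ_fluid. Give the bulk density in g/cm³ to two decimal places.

2.40 g/cm³

Porosity at depth: n = 0.7·exp(−0.511×2.4) = 0.7×0.2933 = 0.2053
Bulk density: ρ_b = (1−n)ρ_g + n·ρ_f = 0.7947×2.74 + 0.2053×1.06
       = 2.177 + 0.218 = 2.395 g/cm³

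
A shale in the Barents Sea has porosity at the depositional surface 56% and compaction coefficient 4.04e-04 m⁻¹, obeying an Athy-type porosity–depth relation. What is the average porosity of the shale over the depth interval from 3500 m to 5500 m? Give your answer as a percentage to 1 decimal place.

9.3%

Working in km (1 km = 1000 m; c in km⁻¹ = c in m⁻¹ × 1000):
⟨φ⟩ = (1/(Z₂−Z₁)) ∫ φ₀ e^(−cZ) dZ = φ₀·(e^(−c·Z₁) − e^(−c·Z₂)) / (c·(Z₂−Z₁))
e^(−0.404×3.5) = 0.2432; e^(−0.404×5.5) = 0.1084
⟨φ⟩ = 0.56 × (0.2432 − 0.1084) / (0.404 × 2) = 0.56 × 0.1668 = 0.0934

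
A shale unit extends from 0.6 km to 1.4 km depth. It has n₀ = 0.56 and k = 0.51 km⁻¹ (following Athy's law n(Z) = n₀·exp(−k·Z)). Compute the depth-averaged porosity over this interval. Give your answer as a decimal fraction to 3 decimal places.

⟨n⟩ = (1/(Z₂−Z₁)) ∫ n₀ e^(−kZ) dZ = n₀·(e^(−k·Z₁) − e^(−k·Z₂)) / (k·(Z₂−Z₁))
e^(−0.51×0.6) = 0.7364; e^(−0.51×1.4) = 0.4897
⟨n⟩ = 0.56 × (0.7364 − 0.4897) / (0.51 × 0.8) = 0.56 × 0.6047 = 0.3386

0.339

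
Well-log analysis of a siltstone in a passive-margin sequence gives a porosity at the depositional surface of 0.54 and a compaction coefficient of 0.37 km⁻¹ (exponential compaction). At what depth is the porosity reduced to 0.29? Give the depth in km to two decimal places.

Invert Athy's law: d = ln(n₀/n) / k
d = ln(0.54/0.29) / 0.37 = ln(1.862) / 0.37 = 0.6217 / 0.37 = 1.680 km

1.68 km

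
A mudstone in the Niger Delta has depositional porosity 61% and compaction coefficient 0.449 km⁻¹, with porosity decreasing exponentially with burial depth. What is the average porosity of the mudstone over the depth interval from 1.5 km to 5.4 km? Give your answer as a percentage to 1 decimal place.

14.7%

⟨phi⟩ = (1/(Z₂−Z₁)) ∫ phi₀ e^(−kZ) dZ = phi₀·(e^(−k·Z₁) − e^(−k·Z₂)) / (k·(Z₂−Z₁))
e^(−0.449×1.5) = 0.5099; e^(−0.449×5.4) = 0.0885
⟨phi⟩ = 0.61 × (0.5099 − 0.0885) / (0.449 × 3.9) = 0.61 × 0.2407 = 0.1468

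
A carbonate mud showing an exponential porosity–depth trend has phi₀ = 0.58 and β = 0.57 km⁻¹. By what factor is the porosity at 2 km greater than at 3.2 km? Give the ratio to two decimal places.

phi(z₁)/phi(z₂) = e^(−β·z₁)/e^(−β·z₂) = e^{β(z₂−z₁)}
= exp(0.57 × 1.2) = exp(0.684) = 1.9818

1.98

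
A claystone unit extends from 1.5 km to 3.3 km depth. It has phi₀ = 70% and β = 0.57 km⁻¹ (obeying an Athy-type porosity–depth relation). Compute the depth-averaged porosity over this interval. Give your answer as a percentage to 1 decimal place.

18.6%

⟨phi⟩ = (1/(d₂−d₁)) ∫ phi₀ e^(−βd) dd = phi₀·(e^(−β·d₁) − e^(−β·d₂)) / (β·(d₂−d₁))
e^(−0.57×1.5) = 0.4253; e^(−0.57×3.3) = 0.1524
⟨phi⟩ = 0.7 × (0.4253 − 0.1524) / (0.57 × 1.8) = 0.7 × 0.2659 = 0.1862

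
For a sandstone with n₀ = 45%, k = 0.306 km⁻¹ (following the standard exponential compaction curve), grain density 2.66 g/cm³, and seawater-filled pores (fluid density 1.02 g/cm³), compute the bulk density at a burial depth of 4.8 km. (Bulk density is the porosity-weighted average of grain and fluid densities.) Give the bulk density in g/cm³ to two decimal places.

Porosity at depth: n = 0.45·exp(−0.306×4.8) = 0.45×0.2302 = 0.1036
Bulk density: ρ_b = (1−n)ρ_g + n·ρ_f = 0.8964×2.66 + 0.1036×1.02
       = 2.384 + 0.106 = 2.490 g/cm³

2.49 g/cm³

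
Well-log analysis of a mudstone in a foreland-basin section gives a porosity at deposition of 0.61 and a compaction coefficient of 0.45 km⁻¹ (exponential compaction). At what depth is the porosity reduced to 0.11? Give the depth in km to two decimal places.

3.81 km

Invert Athy's law: z = ln(phi₀/phi) / β
z = ln(0.61/0.11) / 0.45 = ln(5.545) / 0.45 = 1.7130 / 0.45 = 3.807 km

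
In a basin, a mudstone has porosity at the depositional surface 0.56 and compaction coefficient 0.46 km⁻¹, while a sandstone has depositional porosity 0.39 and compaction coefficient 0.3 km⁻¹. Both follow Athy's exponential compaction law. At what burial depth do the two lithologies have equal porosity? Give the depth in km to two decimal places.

Set n₀ₐ e^(−cₐd) = n₀ᵦ e^(−cᵦd) ⇒ ln(n₀ₐ/n₀ᵦ) = (cₐ − cᵦ)·d
d = ln(0.56/0.39) / (0.46 − 0.3) = 0.3618 / 0.16 = 2.261 km

2.26 km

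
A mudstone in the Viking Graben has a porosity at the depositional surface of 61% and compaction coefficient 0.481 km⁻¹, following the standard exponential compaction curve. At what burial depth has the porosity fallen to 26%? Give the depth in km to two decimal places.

1.77 km

Invert Athy's law: d = ln(n₀/n) / β
d = ln(0.61/0.26) / 0.481 = ln(2.346) / 0.481 = 0.8528 / 0.481 = 1.773 km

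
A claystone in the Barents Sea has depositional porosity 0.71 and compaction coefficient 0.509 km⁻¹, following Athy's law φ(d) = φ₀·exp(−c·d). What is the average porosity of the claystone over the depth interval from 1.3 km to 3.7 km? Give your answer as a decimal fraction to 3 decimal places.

0.211

⟨φ⟩ = (1/(d₂−d₁)) ∫ φ₀ e^(−cd) dd = φ₀·(e^(−c·d₁) − e^(−c·d₂)) / (c·(d₂−d₁))
e^(−0.509×1.3) = 0.5160; e^(−0.509×3.7) = 0.1521
⟨φ⟩ = 0.71 × (0.5160 − 0.1521) / (0.509 × 2.4) = 0.71 × 0.2979 = 0.2115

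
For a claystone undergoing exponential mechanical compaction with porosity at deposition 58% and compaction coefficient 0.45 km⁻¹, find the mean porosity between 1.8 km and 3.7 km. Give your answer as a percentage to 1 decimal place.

17.3%

⟨phi⟩ = (1/(z₂−z₁)) ∫ phi₀ e^(−cz) dz = phi₀·(e^(−c·z₁) − e^(−c·z₂)) / (c·(z₂−z₁))
e^(−0.45×1.8) = 0.4449; e^(−0.45×3.7) = 0.1892
⟨phi⟩ = 0.58 × (0.4449 − 0.1892) / (0.45 × 1.9) = 0.58 × 0.2990 = 0.1734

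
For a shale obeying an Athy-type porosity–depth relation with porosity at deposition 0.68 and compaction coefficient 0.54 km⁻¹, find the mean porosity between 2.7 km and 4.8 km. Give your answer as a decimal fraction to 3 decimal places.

⟨φ⟩ = (1/(Z₂−Z₁)) ∫ φ₀ e^(−kZ) dZ = φ₀·(e^(−k·Z₁) − e^(−k·Z₂)) / (k·(Z₂−Z₁))
e^(−0.54×2.7) = 0.2327; e^(−0.54×4.8) = 0.0749
⟨φ⟩ = 0.68 × (0.2327 − 0.0749) / (0.54 × 2.1) = 0.68 × 0.1392 = 0.0946

0.095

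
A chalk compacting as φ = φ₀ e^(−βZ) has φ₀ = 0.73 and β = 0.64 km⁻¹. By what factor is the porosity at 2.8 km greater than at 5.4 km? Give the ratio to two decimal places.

φ(Z₁)/φ(Z₂) = e^(−β·Z₁)/e^(−β·Z₂) = e^{β(Z₂−Z₁)}
= exp(0.64 × 2.6) = exp(1.664) = 5.2804

5.28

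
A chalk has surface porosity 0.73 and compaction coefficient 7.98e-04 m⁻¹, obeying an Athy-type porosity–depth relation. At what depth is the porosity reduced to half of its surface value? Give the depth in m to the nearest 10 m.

870 m

Working in km (1 km = 1000 m; k in km⁻¹ = k in m⁻¹ × 1000):
phi/phi₀ = 1/2 ⇒ exp(−k·d) = 1/2 ⇒ d = ln(2) / k
d = 0.6931 / 0.798 = 0.869 km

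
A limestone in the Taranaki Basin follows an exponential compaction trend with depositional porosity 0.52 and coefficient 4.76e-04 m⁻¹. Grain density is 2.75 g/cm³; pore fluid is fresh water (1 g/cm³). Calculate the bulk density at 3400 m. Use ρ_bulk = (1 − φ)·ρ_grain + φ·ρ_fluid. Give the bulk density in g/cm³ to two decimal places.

Working in km (1 km = 1000 m; c in km⁻¹ = c in m⁻¹ × 1000):
Porosity at depth: n = 0.52·exp(−0.476×3.4) = 0.52×0.1982 = 0.1031
Bulk density: ρ_b = (1−n)ρ_g + n·ρ_f = 0.8969×2.75 + 0.1031×1
       = 2.467 + 0.103 = 2.570 g/cm³

2.57 g/cm³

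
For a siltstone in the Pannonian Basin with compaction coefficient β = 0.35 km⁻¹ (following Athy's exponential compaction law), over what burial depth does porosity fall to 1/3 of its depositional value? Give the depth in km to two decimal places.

3.14 km

phi/phi₀ = 1/3 ⇒ exp(−β·z) = 1/3 ⇒ z = ln(3) / β
z = 1.0986 / 0.35 = 3.139 km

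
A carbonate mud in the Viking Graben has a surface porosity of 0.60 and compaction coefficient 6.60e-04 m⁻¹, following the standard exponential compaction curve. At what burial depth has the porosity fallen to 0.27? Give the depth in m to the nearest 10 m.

Working in km (1 km = 1000 m; c in km⁻¹ = c in m⁻¹ × 1000):
Invert Athy's law: Z = ln(phi₀/phi) / c
Z = ln(0.6/0.27) / 0.66 = ln(2.222) / 0.66 = 0.7985 / 0.66 = 1.210 km

1210 m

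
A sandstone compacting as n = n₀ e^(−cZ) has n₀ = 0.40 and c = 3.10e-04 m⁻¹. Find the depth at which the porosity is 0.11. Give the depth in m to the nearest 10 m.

Working in km (1 km = 1000 m; c in km⁻¹ = c in m⁻¹ × 1000):
Invert Athy's law: Z = ln(n₀/n) / c
Z = ln(0.4/0.11) / 0.31 = ln(3.636) / 0.31 = 1.2910 / 0.31 = 4.164 km

4160 m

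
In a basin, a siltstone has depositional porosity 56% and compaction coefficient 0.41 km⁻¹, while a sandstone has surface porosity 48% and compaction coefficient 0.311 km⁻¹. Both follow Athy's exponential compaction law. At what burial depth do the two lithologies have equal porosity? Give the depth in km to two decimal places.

1.56 km

Set phi₀ₐ e^(−βₐZ) = phi₀ᵦ e^(−βᵦZ) ⇒ ln(phi₀ₐ/phi₀ᵦ) = (βₐ − βᵦ)·Z
Z = ln(0.56/0.48) / (0.41 − 0.311) = 0.1542 / 0.099 = 1.557 km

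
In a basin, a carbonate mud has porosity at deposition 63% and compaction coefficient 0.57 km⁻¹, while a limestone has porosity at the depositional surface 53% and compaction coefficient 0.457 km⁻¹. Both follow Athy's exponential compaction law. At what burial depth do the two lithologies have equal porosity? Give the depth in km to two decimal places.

1.53 km

Set phi₀ₐ e^(−βₐd) = phi₀ᵦ e^(−βᵦd) ⇒ ln(phi₀ₐ/phi₀ᵦ) = (βₐ − βᵦ)·d
d = ln(0.63/0.53) / (0.57 − 0.457) = 0.1728 / 0.113 = 1.530 km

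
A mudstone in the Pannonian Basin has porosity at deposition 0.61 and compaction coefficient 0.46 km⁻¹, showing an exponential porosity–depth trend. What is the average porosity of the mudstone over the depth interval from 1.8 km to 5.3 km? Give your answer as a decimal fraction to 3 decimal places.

0.132

⟨φ⟩ = (1/(Z₂−Z₁)) ∫ φ₀ e^(−βZ) dZ = φ₀·(e^(−β·Z₁) − e^(−β·Z₂)) / (β·(Z₂−Z₁))
e^(−0.46×1.8) = 0.4369; e^(−0.46×5.3) = 0.0873
⟨φ⟩ = 0.61 × (0.4369 − 0.0873) / (0.46 × 3.5) = 0.61 × 0.2171 = 0.1325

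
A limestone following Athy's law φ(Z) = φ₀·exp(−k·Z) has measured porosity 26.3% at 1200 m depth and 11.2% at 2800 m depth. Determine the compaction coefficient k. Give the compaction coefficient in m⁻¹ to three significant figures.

Working in km (1 km = 1000 m; k in km⁻¹ = k in m⁻¹ × 1000):
Athy: φ(Z) = φ₀ e^(−kZ) ⇒ φ₁/φ₂ = e^{k(Z₂−Z₁)} ⇒ k = ln(φ₁/φ₂)/(Z₂−Z₁)
k = ln(0.263/0.112) / (2.8 − 1.2) = ln(2.348) / 1.6 = 0.8537 / 1.6 = 0.5335 km⁻¹

0.000534 m⁻¹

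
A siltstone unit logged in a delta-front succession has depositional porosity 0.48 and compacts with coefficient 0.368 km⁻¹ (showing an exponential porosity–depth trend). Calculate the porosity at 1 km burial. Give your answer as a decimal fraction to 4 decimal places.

phi = phi₀·exp(−β·Z) = 0.48 × exp(−0.368 × 1) = 0.48 × exp(−0.368)
  = 0.48 × 0.6921 = 0.3322

0.3322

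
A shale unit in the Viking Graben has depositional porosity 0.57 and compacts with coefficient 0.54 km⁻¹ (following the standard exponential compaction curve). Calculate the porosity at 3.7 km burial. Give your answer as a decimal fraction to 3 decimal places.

φ = φ₀·exp(−β·z) = 0.57 × exp(−0.54 × 3.7) = 0.57 × exp(−1.998)
  = 0.57 × 0.1356 = 0.0773

0.077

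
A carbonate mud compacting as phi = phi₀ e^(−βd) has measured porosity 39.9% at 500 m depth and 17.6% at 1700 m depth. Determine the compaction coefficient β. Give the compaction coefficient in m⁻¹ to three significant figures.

Working in km (1 km = 1000 m; β in km⁻¹ = β in m⁻¹ × 1000):
Athy: phi(d) = phi₀ e^(−βd) ⇒ phi₁/phi₂ = e^{β(d₂−d₁)} ⇒ β = ln(phi₁/phi₂)/(d₂−d₁)
β = ln(0.399/0.176) / (1.7 − 0.5) = ln(2.267) / 1.2 = 0.8185 / 1.2 = 0.6821 km⁻¹

0.000682 m⁻¹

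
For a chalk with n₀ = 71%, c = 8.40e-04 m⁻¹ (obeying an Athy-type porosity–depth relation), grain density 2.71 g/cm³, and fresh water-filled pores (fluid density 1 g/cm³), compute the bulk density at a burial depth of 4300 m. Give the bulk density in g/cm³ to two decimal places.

Working in km (1 km = 1000 m; c in km⁻¹ = c in m⁻¹ × 1000):
Porosity at depth: n = 0.71·exp(−0.84×4.3) = 0.71×0.0270 = 0.0192
Bulk density: ρ_b = (1−n)ρ_g + n·ρ_f = 0.9808×2.71 + 0.0192×1
       = 2.658 + 0.019 = 2.677 g/cm³

2.68 g/cm³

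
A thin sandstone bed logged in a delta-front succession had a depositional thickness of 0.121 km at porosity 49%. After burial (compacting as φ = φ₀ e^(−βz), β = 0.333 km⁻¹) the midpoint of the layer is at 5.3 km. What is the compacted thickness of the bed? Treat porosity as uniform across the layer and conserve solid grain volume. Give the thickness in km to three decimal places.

0.067 km

Porosity at 5.3 km: φ = 0.49·exp(−0.333×5.3) = 0.0839
Solid-volume conservation: h(1−φ) = h₀(1−φ₀) ⇒ h = h₀·(1−φ₀)/(1−φ)
h = 0.121 × (1 − 0.49)/(1 − 0.0839) = 0.121 × 0.5567 = 0.0674 km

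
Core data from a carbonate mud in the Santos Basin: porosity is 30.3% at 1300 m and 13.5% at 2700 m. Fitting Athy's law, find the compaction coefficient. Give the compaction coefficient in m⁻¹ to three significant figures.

Working in km (1 km = 1000 m; c in km⁻¹ = c in m⁻¹ × 1000):
Athy: φ(z) = φ₀ e^(−cz) ⇒ φ₁/φ₂ = e^{c(z₂−z₁)} ⇒ c = ln(φ₁/φ₂)/(z₂−z₁)
c = ln(0.303/0.135) / (2.7 − 1.3) = ln(2.244) / 1.4 = 0.8085 / 1.4 = 0.5775 km⁻¹

0.000577 m⁻¹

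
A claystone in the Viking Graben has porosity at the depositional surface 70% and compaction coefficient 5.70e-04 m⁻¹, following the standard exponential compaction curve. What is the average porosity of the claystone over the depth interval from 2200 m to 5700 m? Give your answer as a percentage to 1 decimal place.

Working in km (1 km = 1000 m; k in km⁻¹ = k in m⁻¹ × 1000):
⟨phi⟩ = (1/(d₂−d₁)) ∫ phi₀ e^(−kd) dd = phi₀·(e^(−k·d₁) − e^(−k·d₂)) / (k·(d₂−d₁))
e^(−0.57×2.2) = 0.2854; e^(−0.57×5.7) = 0.0388
⟨phi⟩ = 0.7 × (0.2854 − 0.0388) / (0.57 × 3.5) = 0.7 × 0.1236 = 0.0865

8.7%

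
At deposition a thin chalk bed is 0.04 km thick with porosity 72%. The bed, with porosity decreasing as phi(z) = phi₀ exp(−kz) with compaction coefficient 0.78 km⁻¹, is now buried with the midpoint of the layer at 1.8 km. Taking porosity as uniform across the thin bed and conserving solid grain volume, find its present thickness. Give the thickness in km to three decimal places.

Porosity at 1.8 km: phi = 0.72·exp(−0.78×1.8) = 0.1768
Solid-volume conservation: h(1−phi) = h₀(1−phi₀) ⇒ h = h₀·(1−phi₀)/(1−phi)
h = 0.04 × (1 − 0.72)/(1 − 0.1768) = 0.04 × 0.3402 = 0.0136 km

0.014 km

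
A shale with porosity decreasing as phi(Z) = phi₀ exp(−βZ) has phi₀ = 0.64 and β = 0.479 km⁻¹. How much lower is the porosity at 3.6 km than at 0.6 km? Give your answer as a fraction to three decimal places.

phi(0.6) = 0.64·e^(−0.479×0.6) = 0.4801
phi(3.6) = 0.64·e^(−0.479×3.6) = 0.1141
Δphi = 0.4801 − 0.1141 = 0.3660

0.366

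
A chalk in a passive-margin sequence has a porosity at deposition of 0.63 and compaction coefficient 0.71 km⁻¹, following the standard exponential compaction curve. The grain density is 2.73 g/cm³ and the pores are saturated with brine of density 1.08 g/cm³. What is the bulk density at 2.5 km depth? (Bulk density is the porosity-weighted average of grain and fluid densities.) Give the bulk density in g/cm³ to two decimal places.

Porosity at depth: n = 0.63·exp(−0.71×2.5) = 0.63×0.1695 = 0.1068
Bulk density: ρ_b = (1−n)ρ_g + n·ρ_f = 0.8932×2.73 + 0.1068×1.08
       = 2.439 + 0.115 = 2.554 g/cm³

2.55 g/cm³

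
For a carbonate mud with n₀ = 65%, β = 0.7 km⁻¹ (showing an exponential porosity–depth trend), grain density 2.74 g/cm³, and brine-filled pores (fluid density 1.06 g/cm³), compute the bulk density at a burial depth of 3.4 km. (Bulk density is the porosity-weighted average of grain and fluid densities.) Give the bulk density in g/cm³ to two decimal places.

Porosity at depth: n = 0.65·exp(−0.7×3.4) = 0.65×0.0926 = 0.0602
Bulk density: ρ_b = (1−n)ρ_g + n·ρ_f = 0.9398×2.74 + 0.0602×1.06
       = 2.575 + 0.064 = 2.639 g/cm³

2.64 g/cm³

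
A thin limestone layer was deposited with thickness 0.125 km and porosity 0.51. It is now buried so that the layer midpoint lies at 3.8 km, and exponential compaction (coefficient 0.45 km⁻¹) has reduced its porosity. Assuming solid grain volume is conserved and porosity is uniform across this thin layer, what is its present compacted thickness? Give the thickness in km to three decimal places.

Porosity at 3.8 km: n = 0.51·exp(−0.45×3.8) = 0.0922
Solid-volume conservation: h(1−n) = h₀(1−n₀) ⇒ h = h₀·(1−n₀)/(1−n)
h = 0.125 × (1 − 0.51)/(1 − 0.0922) = 0.125 × 0.5398 = 0.0675 km

0.067 km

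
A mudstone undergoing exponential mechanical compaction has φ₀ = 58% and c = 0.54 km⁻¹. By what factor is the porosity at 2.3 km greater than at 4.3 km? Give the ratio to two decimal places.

φ(d₁)/φ(d₂) = e^(−c·d₁)/e^(−c·d₂) = e^{c(d₂−d₁)}
= exp(0.54 × 2) = exp(1.08) = 2.9447

2.94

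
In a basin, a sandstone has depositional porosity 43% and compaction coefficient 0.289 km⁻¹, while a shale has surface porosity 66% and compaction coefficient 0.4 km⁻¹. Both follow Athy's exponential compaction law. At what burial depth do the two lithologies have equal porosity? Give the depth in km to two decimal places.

Set n₀ₐ e^(−βₐd) = n₀ᵦ e^(−βᵦd) ⇒ ln(n₀ₐ/n₀ᵦ) = (βₐ − βᵦ)·d
d = ln(0.43/0.66) / (0.289 − 0.4) = -0.4285 / -0.111 = 3.860 km

3.86 km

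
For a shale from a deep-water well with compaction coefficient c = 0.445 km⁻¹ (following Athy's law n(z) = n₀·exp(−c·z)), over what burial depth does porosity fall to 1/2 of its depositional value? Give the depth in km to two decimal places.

1.56 km

n/n₀ = 1/2 ⇒ exp(−c·z) = 1/2 ⇒ z = ln(2) / c
z = 0.6931 / 0.445 = 1.558 km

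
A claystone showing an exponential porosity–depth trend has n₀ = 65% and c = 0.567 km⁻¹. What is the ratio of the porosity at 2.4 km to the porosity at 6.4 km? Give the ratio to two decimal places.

9.66

n(d₁)/n(d₂) = e^(−c·d₁)/e^(−c·d₂) = e^{c(d₂−d₁)}
= exp(0.567 × 4) = exp(2.268) = 9.6601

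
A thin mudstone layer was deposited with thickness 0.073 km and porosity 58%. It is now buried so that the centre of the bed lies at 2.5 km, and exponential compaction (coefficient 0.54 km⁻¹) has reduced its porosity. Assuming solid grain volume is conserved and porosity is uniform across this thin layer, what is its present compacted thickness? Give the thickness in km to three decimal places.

0.036 km

Porosity at 2.5 km: n = 0.58·exp(−0.54×2.5) = 0.1504
Solid-volume conservation: h(1−n) = h₀(1−n₀) ⇒ h = h₀·(1−n₀)/(1−n)
h = 0.073 × (1 − 0.58)/(1 − 0.1504) = 0.073 × 0.4943 = 0.0361 km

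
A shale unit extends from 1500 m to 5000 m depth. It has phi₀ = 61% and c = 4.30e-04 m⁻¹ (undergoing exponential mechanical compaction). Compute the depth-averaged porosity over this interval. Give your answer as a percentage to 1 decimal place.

16.5%

Working in km (1 km = 1000 m; c in km⁻¹ = c in m⁻¹ × 1000):
⟨phi⟩ = (1/(z₂−z₁)) ∫ phi₀ e^(−cz) dz = phi₀·(e^(−c·z₁) − e^(−c·z₂)) / (c·(z₂−z₁))
e^(−0.43×1.5) = 0.5247; e^(−0.43×5) = 0.1165
⟨phi⟩ = 0.61 × (0.5247 − 0.1165) / (0.43 × 3.5) = 0.61 × 0.2712 = 0.1654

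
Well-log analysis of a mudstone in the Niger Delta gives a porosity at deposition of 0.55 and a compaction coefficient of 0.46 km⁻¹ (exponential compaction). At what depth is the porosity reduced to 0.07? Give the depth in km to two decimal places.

4.48 km

Invert Athy's law: d = ln(n₀/n) / β
d = ln(0.55/0.07) / 0.46 = ln(7.857) / 0.46 = 2.0614 / 0.46 = 4.481 km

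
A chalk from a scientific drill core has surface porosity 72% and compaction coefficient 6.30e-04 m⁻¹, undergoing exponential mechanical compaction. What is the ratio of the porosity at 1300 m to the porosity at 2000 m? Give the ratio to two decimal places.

Working in km (1 km = 1000 m; c in km⁻¹ = c in m⁻¹ × 1000):
φ(d₁)/φ(d₂) = e^(−c·d₁)/e^(−c·d₂) = e^{c(d₂−d₁)}
= exp(0.63 × 0.7) = exp(0.441) = 1.5543

1.55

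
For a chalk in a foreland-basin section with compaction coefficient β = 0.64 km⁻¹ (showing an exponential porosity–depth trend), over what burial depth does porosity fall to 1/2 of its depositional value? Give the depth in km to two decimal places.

1.08 km

phi/phi₀ = 1/2 ⇒ exp(−β·d) = 1/2 ⇒ d = ln(2) / β
d = 0.6931 / 0.64 = 1.083 km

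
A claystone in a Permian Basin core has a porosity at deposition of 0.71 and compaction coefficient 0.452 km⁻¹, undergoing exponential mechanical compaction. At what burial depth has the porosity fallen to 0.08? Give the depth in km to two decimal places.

4.83 km

Invert Athy's law: z = ln(n₀/n) / k
z = ln(0.71/0.08) / 0.452 = ln(8.875) / 0.452 = 2.1832 / 0.452 = 4.830 km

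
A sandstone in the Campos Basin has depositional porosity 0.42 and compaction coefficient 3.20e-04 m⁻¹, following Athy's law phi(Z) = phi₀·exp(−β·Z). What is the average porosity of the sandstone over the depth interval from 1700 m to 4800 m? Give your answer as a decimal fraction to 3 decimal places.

Working in km (1 km = 1000 m; β in km⁻¹ = β in m⁻¹ × 1000):
⟨phi⟩ = (1/(Z₂−Z₁)) ∫ phi₀ e^(−βZ) dZ = phi₀·(e^(−β·Z₁) − e^(−β·Z₂)) / (β·(Z₂−Z₁))
e^(−0.32×1.7) = 0.5804; e^(−0.32×4.8) = 0.2152
⟨phi⟩ = 0.42 × (0.5804 − 0.2152) / (0.32 × 3.1) = 0.42 × 0.3681 = 0.1546

0.155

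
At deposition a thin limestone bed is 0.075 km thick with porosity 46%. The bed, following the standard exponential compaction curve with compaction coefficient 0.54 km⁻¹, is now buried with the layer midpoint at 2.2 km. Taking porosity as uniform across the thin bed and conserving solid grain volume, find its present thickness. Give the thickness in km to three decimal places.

Porosity at 2.2 km: n = 0.46·exp(−0.54×2.2) = 0.1402
Solid-volume conservation: h(1−n) = h₀(1−n₀) ⇒ h = h₀·(1−n₀)/(1−n)
h = 0.075 × (1 − 0.46)/(1 − 0.1402) = 0.075 × 0.6281 = 0.0471 km

0.047 km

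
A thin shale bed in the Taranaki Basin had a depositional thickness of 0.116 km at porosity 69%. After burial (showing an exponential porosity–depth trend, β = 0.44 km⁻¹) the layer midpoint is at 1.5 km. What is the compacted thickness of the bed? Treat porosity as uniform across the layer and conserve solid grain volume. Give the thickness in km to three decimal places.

Porosity at 1.5 km: φ = 0.69·exp(−0.44×1.5) = 0.3566
Solid-volume conservation: h(1−φ) = h₀(1−φ₀) ⇒ h = h₀·(1−φ₀)/(1−φ)
h = 0.116 × (1 − 0.69)/(1 − 0.3566) = 0.116 × 0.4818 = 0.0559 km

0.056 km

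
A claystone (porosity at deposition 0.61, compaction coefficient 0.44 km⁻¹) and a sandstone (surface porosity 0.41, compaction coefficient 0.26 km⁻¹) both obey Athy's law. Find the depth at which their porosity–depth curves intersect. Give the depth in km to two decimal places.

2.21 km

Set phi₀ₐ e^(−βₐd) = phi₀ᵦ e^(−βᵦd) ⇒ ln(phi₀ₐ/phi₀ᵦ) = (βₐ − βᵦ)·d
d = ln(0.61/0.41) / (0.44 − 0.26) = 0.3973 / 0.18 = 2.207 km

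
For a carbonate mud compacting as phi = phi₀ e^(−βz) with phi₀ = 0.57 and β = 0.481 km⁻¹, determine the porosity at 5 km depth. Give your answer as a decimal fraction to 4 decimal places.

0.0515

phi = phi₀·exp(−β·z) = 0.57 × exp(−0.481 × 5) = 0.57 × exp(−2.405)
  = 0.57 × 0.0903 = 0.0515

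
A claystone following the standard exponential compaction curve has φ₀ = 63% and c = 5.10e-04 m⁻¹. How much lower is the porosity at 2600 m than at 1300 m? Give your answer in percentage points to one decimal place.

15.7 percentage points

Working in km (1 km = 1000 m; c in km⁻¹ = c in m⁻¹ × 1000):
φ(1.3) = 0.63·e^(−0.51×1.3) = 0.3246
φ(2.6) = 0.63·e^(−0.51×2.6) = 0.1673
Δφ = 0.3246 − 0.1673 = 0.1574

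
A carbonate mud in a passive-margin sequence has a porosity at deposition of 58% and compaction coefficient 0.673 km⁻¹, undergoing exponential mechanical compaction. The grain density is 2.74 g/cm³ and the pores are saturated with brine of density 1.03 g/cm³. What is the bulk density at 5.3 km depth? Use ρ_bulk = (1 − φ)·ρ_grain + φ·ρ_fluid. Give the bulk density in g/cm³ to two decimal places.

Porosity at depth: φ = 0.58·exp(−0.673×5.3) = 0.58×0.0282 = 0.0164
Bulk density: ρ_b = (1−φ)ρ_g + φ·ρ_f = 0.9836×2.74 + 0.0164×1.03
       = 2.695 + 0.017 = 2.712 g/cm³

2.71 g/cm³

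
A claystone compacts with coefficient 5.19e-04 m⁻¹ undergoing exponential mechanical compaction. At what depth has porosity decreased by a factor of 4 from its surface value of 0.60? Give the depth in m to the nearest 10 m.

2670 m

Working in km (1 km = 1000 m; c in km⁻¹ = c in m⁻¹ × 1000):
n/n₀ = 1/4 ⇒ exp(−c·z) = 1/4 ⇒ z = ln(4) / c
z = 1.3863 / 0.519 = 2.671 km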